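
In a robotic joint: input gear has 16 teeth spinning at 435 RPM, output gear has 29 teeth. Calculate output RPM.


Given: N1 = 16 teeth, w1 = 435 RPM, N2 = 29 teeth
Using N1*w1 = N2*w2
w2 = N1*w1 / N2
w2 = 16*435 / 29
w2 = 6960 / 29
w2 = 240 RPM

240 RPM


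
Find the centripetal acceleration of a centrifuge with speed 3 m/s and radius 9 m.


Given: v = 3 m/s, r = 9 m
Using a_c = v^2 / r
a_c = 3^2 / 9
a_c = 9 / 9
a_c = 1 m/s^2

1 m/s^2


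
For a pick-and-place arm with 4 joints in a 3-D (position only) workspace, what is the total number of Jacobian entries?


Given: task space dimension = 3, joints = 4
Jacobian is a 3 x 4 matrix
Total entries = rows * columns
Total = 3 * 4
Total = 12

12


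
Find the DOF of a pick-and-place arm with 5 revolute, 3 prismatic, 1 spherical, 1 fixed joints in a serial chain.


Given: serial robot with 5 revolute, 3 prismatic, 1 spherical, 1 fixed joints
DOF contribution per joint type: revolute=1, prismatic=1, spherical=3, fixed=0
DOF = 5*1 + 3*1 + 1*3 + 1*0
DOF = 11

11


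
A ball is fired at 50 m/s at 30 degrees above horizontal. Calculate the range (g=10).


Given: v0 = 50 m/s, theta = 30 deg, g = 10 m/s^2
sin(2*30) = sin(60) = sqrt(3)/2
Using R = v0^2 * sin(2*theta) / g
R = 50^2 * (sqrt(3)/2) / 10
R = 2500 * sqrt(3) / 20
R = 125*sqrt(3) m

125*sqrt(3) m


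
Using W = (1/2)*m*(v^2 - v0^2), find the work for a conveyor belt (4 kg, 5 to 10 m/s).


Given: m = 4 kg, v0 = 5 m/s, v = 10 m/s
Using W = (1/2)*m*(v^2 - v0^2)
v^2 = 10^2 = 100
v0^2 = 5^2 = 25
v^2 - v0^2 = 100 - 25 = 75
W = (1/2)*4*75 = 150 J

150 J


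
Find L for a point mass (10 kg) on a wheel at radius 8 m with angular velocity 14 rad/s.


Given: m = 10 kg, r = 8 m, omega = 14 rad/s
For a point mass: I = m*r^2
I = 10*8^2 = 10*64 = 640
L = I*omega = 640*14
L = 8960 kg*m^2/s

8960 kg*m^2/s


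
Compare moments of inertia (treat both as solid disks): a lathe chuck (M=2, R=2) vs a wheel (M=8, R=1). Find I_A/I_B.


Given: M1=2 kg, R1=2 m, M2=8 kg, R2=1 m
For a disk: I = (1/2)*M*R^2, so I_A/I_B = (M1*R1^2)/(M2*R2^2)
M1*R1^2 = 2*4 = 8
M2*R2^2 = 8*1 = 8
I_A/I_B = 8/8 = 1

1


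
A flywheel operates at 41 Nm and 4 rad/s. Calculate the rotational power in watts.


Given: tau = 41 Nm, omega = 4 rad/s
Using P = tau * omega
P = 41 * 4
P = 164 W

164 W


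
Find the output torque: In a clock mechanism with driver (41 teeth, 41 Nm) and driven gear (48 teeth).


Given: N1 = 41, N2 = 48, T1 = 41 Nm
Using T2/T1 = N2/N1
T2 = T1 * N2 / N1
T2 = 41 * 48 / 41
T2 = 1968 / 41
T2 = 48 Nm

48 Nm


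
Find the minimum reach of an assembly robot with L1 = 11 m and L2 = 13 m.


Given: L1 = 11 m, L2 = 13 m
For a 2-link planar arm, min reach = |L1 - L2| (second link folded back)
Min reach = |11 - 13|
Min reach = 2 m

2 m


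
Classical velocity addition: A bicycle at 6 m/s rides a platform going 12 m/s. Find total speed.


Given: object velocity = 6 m/s, platform velocity = 12 m/s (same direction)
Using classical velocity addition: v_total = v_object + v_platform
v_total = 6 + 12
v_total = 18 m/s

18 m/s


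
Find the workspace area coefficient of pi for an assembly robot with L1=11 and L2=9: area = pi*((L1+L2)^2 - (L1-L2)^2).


Given: L1 = 11, L2 = 9
(L1+L2)^2 = (20)^2 = 400
(L1-L2)^2 = (2)^2 = 4
Difference = 400 - 4 = 396
This equals 4*L1*L2 = 4*11*9 = 396
Workspace area = 396*pi

396


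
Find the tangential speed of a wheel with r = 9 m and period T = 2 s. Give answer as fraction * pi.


Given: radius r = 9 m, period T = 2 s
Using v = 2*pi*r / T
v = 2*pi*9 / 2
v = 18*pi / 2
v = 9*pi m/s

9*pi m/s


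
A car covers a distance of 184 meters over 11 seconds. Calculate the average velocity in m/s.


Given: distance d = 184 m, time t = 11 s
Using v = d / t
v = 184 / 11
v = 184/11 m/s

184/11 m/s


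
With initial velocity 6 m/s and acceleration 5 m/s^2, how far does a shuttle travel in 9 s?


Given: v0 = 6 m/s, a = 5 m/s^2, t = 9 s
Using s = v0*t + (1/2)*a*t^2
s = 6*9 + (1/2)*5*9^2
s = 54 + (1/2)*405
s = 54 + 405/2
s = 513/2

513/2 m


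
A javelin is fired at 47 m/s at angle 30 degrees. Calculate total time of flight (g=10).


Given: v0 = 47 m/s, theta = 30 deg, g = 10 m/s^2
sin(30) = 1/2
Using T = 2*v0*sin(theta) / g
T = 2*47*1/2 / 10
T = 47 / 10
T = 47/10 s

47/10 s


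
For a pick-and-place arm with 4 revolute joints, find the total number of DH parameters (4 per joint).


Given: 4 joints, 4 DH parameters per joint (d, theta, a, alpha)
Total DH parameters = number_of_joints * 4
Total = 4 * 4
Total = 16

16


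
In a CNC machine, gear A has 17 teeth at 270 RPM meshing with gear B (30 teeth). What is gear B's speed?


Given: N1 = 17 teeth, w1 = 270 RPM, N2 = 30 teeth
Using N1*w1 = N2*w2
w2 = N1*w1 / N2
w2 = 17*270 / 30
w2 = 4590 / 30
w2 = 153 RPM

153 RPM


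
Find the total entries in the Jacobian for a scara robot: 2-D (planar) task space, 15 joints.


Given: task space dimension = 2, joints = 15
Jacobian is a 2 x 15 matrix
Total entries = rows * columns
Total = 2 * 15
Total = 30

30


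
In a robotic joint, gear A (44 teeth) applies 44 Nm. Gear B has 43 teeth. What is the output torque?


Given: N1 = 44, N2 = 43, T1 = 44 Nm
Using T2/T1 = N2/N1
T2 = T1 * N2 / N1
T2 = 44 * 43 / 44
T2 = 1892 / 44
T2 = 43 Nm

43 Nm


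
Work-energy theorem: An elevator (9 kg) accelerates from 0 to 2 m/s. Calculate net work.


Given: m = 9 kg, v0 = 0 m/s, v = 2 m/s
Using W = (1/2)*m*(v^2 - v0^2)
v^2 = 2^2 = 4
v0^2 = 0^2 = 0
v^2 - v0^2 = 4 - 0 = 4
W = (1/2)*9*4 = 18 J

18 J


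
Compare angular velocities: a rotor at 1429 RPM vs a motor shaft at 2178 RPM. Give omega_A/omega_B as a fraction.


Given: RPM_A = 1429, RPM_B = 2178
omega = 2*pi*RPM/60, so omega_A/omega_B = RPM_A / RPM_B
omega_A/omega_B = 1429 / 2178
omega_A/omega_B = 1429/2178

1429/2178


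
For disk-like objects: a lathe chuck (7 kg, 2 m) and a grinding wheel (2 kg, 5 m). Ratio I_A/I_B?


Given: M1=7 kg, R1=2 m, M2=2 kg, R2=5 m
For a disk: I = (1/2)*M*R^2, so I_A/I_B = (M1*R1^2)/(M2*R2^2)
M1*R1^2 = 7*4 = 28
M2*R2^2 = 2*25 = 50
I_A/I_B = 28/50 = 14/25

14/25


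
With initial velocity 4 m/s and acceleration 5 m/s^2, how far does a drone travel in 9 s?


Given: v0 = 4 m/s, a = 5 m/s^2, t = 9 s
Using s = v0*t + (1/2)*a*t^2
s = 4*9 + (1/2)*5*9^2
s = 36 + (1/2)*405
s = 36 + 405/2
s = 477/2

477/2 m


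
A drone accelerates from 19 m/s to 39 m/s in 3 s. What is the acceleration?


Given: initial velocity v0 = 19 m/s, final velocity v = 39 m/s, time t = 3 s
Using a = (v - v0) / t
a = (39 - 19) / 3
a = 20 / 3
a = 20/3 m/s^2

20/3 m/s^2


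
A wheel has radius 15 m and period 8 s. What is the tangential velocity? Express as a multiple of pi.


Given: radius r = 15 m, period T = 8 s
Using v = 2*pi*r / T
v = 2*pi*15 / 8
v = 30*pi / 8
v = 15/4*pi m/s

15/4*pi m/s


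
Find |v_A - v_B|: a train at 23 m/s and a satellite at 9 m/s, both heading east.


Given: v_A = 23 m/s east, v_B = 9 m/s east
Both move in the same direction; relative speed = |v_A - v_B|
|23 - 9| = |14|
= 14 m/s

14 m/s


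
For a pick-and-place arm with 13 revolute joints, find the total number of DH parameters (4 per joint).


Given: 13 joints, 4 DH parameters per joint (d, theta, a, alpha)
Total DH parameters = number_of_joints * 4
Total = 13 * 4
Total = 52

52


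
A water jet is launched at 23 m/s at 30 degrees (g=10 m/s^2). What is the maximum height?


Given: v0 = 23 m/s, theta = 30 deg, g = 10 m/s^2
sin^2(30) = 1/4
Using H = v0^2 * sin^2(theta) / (2*g)
H = 23^2 * 1/4 / (2*10)
H = 529 * 1/4 / 20
H = 529/4 / 20
H = 529/80 m

529/80 m


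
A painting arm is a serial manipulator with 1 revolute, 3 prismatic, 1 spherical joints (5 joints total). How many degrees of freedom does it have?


Given: serial robot with 1 revolute, 3 prismatic, 1 spherical joints
DOF contribution per joint type: revolute=1, prismatic=1, spherical=3, fixed=0
DOF = 1*1 + 3*1 + 1*3
DOF = 7

7


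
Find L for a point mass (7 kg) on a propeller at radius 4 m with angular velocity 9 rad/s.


Given: m = 7 kg, r = 4 m, omega = 9 rad/s
For a point mass: I = m*r^2
I = 7*4^2 = 7*16 = 112
L = I*omega = 112*9
L = 1008 kg*m^2/s

1008 kg*m^2/s


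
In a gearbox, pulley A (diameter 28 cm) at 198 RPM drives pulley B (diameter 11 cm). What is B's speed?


Given: D1 = 28 cm, w1 = 198 RPM, D2 = 11 cm
Using D1*w1 = D2*w2
w2 = D1*w1 / D2
w2 = 28*198 / 11
w2 = 5544 / 11
w2 = 504 RPM

504 RPM


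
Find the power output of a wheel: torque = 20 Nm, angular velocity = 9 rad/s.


Given: tau = 20 Nm, omega = 9 rad/s
Using P = tau * omega
P = 20 * 9
P = 180 W

180 W


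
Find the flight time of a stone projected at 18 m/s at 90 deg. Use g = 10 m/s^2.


Given: v0 = 18 m/s, theta = 90 deg, g = 10 m/s^2
sin(90) = 1
Using T = 2*v0*sin(theta) / g
T = 2*18*1 / 10
T = 36 / 10
T = 18/5 s

18/5 s


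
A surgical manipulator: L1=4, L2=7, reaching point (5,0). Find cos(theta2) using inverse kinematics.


Given: L1 = 4, L2 = 7, target (x, y) = (5, 0)
Using cos(theta2) = (x^2 + y^2 - L1^2 - L2^2) / (2*L1*L2)
x^2 + y^2 = 5^2 + 0 = 25
L1^2 + L2^2 = 16 + 49 = 65
Numerator = 25 - 65 = -40
Denominator = 2*4*7 = 56
cos(theta2) = -40/56 = -5/7

-5/7


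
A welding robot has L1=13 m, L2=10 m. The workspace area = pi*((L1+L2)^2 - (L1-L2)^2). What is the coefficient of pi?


Given: L1 = 13, L2 = 10
(L1+L2)^2 = (23)^2 = 529
(L1-L2)^2 = (3)^2 = 9
Difference = 529 - 9 = 520
This equals 4*L1*L2 = 4*13*10 = 520
Workspace area = 520*pi

520


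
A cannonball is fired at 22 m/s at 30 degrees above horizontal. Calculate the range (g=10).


Given: v0 = 22 m/s, theta = 30 deg, g = 10 m/s^2
sin(2*30) = sin(60) = sqrt(3)/2
Using R = v0^2 * sin(2*theta) / g
R = 22^2 * (sqrt(3)/2) / 10
R = 484 * sqrt(3) / 20
R = 121/5*sqrt(3) m

121/5*sqrt(3) m


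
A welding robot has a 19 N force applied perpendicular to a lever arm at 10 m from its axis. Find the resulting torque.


Given: F = 19 N, r = 10 m, angle = 90 deg (perpendicular)
Using tau = F * r * sin(90)
sin(90) = 1
tau = 19 * 10 * 1
tau = 190 Nm

190 Nm


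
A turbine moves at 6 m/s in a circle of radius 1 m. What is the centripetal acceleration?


Given: v = 6 m/s, r = 1 m
Using a_c = v^2 / r
a_c = 6^2 / 1
a_c = 36 / 1
a_c = 36 m/s^2

36 m/s^2


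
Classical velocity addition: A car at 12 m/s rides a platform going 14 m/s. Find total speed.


Given: object velocity = 12 m/s, platform velocity = 14 m/s (same direction)
Using classical velocity addition: v_total = v_object + v_platform
v_total = 12 + 14
v_total = 26 m/s

26 m/s


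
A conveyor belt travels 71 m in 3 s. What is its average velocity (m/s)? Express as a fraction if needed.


Given: distance d = 71 m, time t = 3 s
Using v = d / t
v = 71 / 3
v = 71/3 m/s

71/3 m/s


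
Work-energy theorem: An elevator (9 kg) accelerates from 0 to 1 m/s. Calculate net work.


Given: m = 9 kg, v0 = 0 m/s, v = 1 m/s
Using W = (1/2)*m*(v^2 - v0^2)
v^2 = 1^2 = 1
v0^2 = 0^2 = 0
v^2 - v0^2 = 1 - 0 = 1
W = (1/2)*9*1 = 9/2 J

9/2 J


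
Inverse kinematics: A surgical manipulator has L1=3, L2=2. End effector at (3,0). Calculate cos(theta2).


Given: L1 = 3, L2 = 2, target (x, y) = (3, 0)
Using cos(theta2) = (x^2 + y^2 - L1^2 - L2^2) / (2*L1*L2)
x^2 + y^2 = 3^2 + 0 = 9
L1^2 + L2^2 = 9 + 4 = 13
Numerator = 9 - 13 = -4
Denominator = 2*3*2 = 12
cos(theta2) = -4/12 = -1/3

-1/3


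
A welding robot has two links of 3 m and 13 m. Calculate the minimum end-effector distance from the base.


Given: L1 = 3 m, L2 = 13 m
For a 2-link planar arm, min reach = |L1 - L2| (second link folded back)
Min reach = |3 - 13|
Min reach = 10 m

10 m


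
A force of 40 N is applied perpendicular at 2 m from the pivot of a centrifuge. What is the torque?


Given: F = 40 N, r = 2 m, angle = 90 deg (perpendicular)
Using tau = F * r * sin(90)
sin(90) = 1
tau = 40 * 2 * 1
tau = 80 Nm

80 Nm


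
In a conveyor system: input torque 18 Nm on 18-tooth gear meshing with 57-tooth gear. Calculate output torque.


Given: N1 = 18, N2 = 57, T1 = 18 Nm
Using T2/T1 = N2/N1
T2 = T1 * N2 / N1
T2 = 18 * 57 / 18
T2 = 1026 / 18
T2 = 57 Nm

57 Nm


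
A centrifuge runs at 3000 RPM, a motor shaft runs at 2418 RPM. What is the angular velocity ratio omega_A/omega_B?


Given: RPM_A = 3000, RPM_B = 2418
omega = 2*pi*RPM/60, so omega_A/omega_B = RPM_A / RPM_B
omega_A/omega_B = 3000 / 2418
omega_A/omega_B = 500/403

500/403


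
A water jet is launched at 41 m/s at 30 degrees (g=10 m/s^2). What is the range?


Given: v0 = 41 m/s, theta = 30 deg, g = 10 m/s^2
sin(2*30) = sin(60) = sqrt(3)/2
Using R = v0^2 * sin(2*theta) / g
R = 41^2 * (sqrt(3)/2) / 10
R = 1681 * sqrt(3) / 20
R = 1681/20*sqrt(3) m

1681/20*sqrt(3) m


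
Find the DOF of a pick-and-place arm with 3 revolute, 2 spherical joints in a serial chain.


Given: serial robot with 3 revolute, 2 spherical joints
DOF contribution per joint type: revolute=1, prismatic=1, spherical=3, fixed=0
DOF = 3*1 + 2*3
DOF = 9

9


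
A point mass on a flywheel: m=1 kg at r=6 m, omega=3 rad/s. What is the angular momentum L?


Given: m = 1 kg, r = 6 m, omega = 3 rad/s
For a point mass: I = m*r^2
I = 1*6^2 = 1*36 = 36
L = I*omega = 36*3
L = 108 kg*m^2/s

108 kg*m^2/s


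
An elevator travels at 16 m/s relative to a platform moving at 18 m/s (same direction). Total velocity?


Given: object velocity = 16 m/s, platform velocity = 18 m/s (same direction)
Using classical velocity addition: v_total = v_object + v_platform
v_total = 16 + 18
v_total = 34 m/s

34 m/s


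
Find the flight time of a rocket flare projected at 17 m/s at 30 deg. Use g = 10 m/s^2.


Given: v0 = 17 m/s, theta = 30 deg, g = 10 m/s^2
sin(30) = 1/2
Using T = 2*v0*sin(theta) / g
T = 2*17*1/2 / 10
T = 17 / 10
T = 17/10 s

17/10 s


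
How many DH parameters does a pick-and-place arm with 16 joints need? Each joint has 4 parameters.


Given: 16 joints, 4 DH parameters per joint (d, theta, a, alpha)
Total DH parameters = number_of_joints * 4
Total = 16 * 4
Total = 64

64


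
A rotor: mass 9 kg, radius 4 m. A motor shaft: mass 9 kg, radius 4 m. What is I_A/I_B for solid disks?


Given: M1=9 kg, R1=4 m, M2=9 kg, R2=4 m
For a disk: I = (1/2)*M*R^2, so I_A/I_B = (M1*R1^2)/(M2*R2^2)
M1*R1^2 = 9*16 = 144
M2*R2^2 = 9*16 = 144
I_A/I_B = 144/144 = 1

1


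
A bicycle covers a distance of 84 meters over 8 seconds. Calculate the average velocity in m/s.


Given: distance d = 84 m, time t = 8 s
Using v = d / t
v = 84 / 8
v = 21/2 m/s

21/2 m/s


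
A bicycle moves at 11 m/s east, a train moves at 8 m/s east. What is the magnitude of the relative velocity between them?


Given: v_A = 11 m/s east, v_B = 8 m/s east
Both move in the same direction; relative speed = |v_A - v_B|
|11 - 8| = |3|
= 3 m/s

3 m/s


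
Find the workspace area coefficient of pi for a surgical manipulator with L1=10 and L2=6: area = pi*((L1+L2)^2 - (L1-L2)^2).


Given: L1 = 10, L2 = 6
(L1+L2)^2 = (16)^2 = 256
(L1-L2)^2 = (4)^2 = 16
Difference = 256 - 16 = 240
This equals 4*L1*L2 = 4*10*6 = 240
Workspace area = 240*pi

240


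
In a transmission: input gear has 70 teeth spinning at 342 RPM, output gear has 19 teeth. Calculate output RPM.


Given: N1 = 70 teeth, w1 = 342 RPM, N2 = 19 teeth
Using N1*w1 = N2*w2
w2 = N1*w1 / N2
w2 = 70*342 / 19
w2 = 23940 / 19
w2 = 1260 RPM

1260 RPM


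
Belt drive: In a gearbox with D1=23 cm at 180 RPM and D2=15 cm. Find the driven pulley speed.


Given: D1 = 23 cm, w1 = 180 RPM, D2 = 15 cm
Using D1*w1 = D2*w2
w2 = D1*w1 / D2
w2 = 23*180 / 15
w2 = 4140 / 15
w2 = 276 RPM

276 RPM


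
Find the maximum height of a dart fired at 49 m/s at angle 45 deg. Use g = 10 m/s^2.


Given: v0 = 49 m/s, theta = 45 deg, g = 10 m/s^2
sin^2(45) = 1/2
Using H = v0^2 * sin^2(theta) / (2*g)
H = 49^2 * 1/2 / (2*10)
H = 2401 * 1/2 / 20
H = 2401/2 / 20
H = 2401/40 m

2401/40 m


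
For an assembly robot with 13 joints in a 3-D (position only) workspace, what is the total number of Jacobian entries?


Given: task space dimension = 3, joints = 13
Jacobian is a 3 x 13 matrix
Total entries = rows * columns
Total = 3 * 13
Total = 39

39


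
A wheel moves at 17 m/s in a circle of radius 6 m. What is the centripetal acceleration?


Given: v = 17 m/s, r = 6 m
Using a_c = v^2 / r
a_c = 17^2 / 6
a_c = 289 / 6
a_c = 289/6 m/s^2

289/6 m/s^2


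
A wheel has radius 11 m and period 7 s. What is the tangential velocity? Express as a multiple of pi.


Given: radius r = 11 m, period T = 7 s
Using v = 2*pi*r / T
v = 2*pi*11 / 7
v = 22*pi / 7
v = 22/7*pi m/s

22/7*pi m/s


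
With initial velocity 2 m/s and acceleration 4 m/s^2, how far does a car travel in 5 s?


Given: v0 = 2 m/s, a = 4 m/s^2, t = 5 s
Using s = v0*t + (1/2)*a*t^2
s = 2*5 + (1/2)*4*5^2
s = 10 + (1/2)*100
s = 10 + 50
s = 60

60 m


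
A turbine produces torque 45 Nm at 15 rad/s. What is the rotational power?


Given: tau = 45 Nm, omega = 15 rad/s
Using P = tau * omega
P = 45 * 15
P = 675 W

675 W


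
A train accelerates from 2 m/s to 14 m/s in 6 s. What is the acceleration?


Given: initial velocity v0 = 2 m/s, final velocity v = 14 m/s, time t = 6 s
Using a = (v - v0) / t
a = (14 - 2) / 6
a = 12 / 6
a = 2 m/s^2

2 m/s^2


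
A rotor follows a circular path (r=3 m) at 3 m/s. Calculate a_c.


Given: v = 3 m/s, r = 3 m
Using a_c = v^2 / r
a_c = 3^2 / 3
a_c = 9 / 3
a_c = 3 m/s^2

3 m/s^2


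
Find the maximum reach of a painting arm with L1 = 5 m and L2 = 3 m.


Given: L1 = 5 m, L2 = 3 m
For a 2-link planar arm, max reach = L1 + L2 (fully extended)
Max reach = 5 + 3
Max reach = 8 m

8 m


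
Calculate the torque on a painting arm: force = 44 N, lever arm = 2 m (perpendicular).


Given: F = 44 N, r = 2 m, angle = 90 deg (perpendicular)
Using tau = F * r * sin(90)
sin(90) = 1
tau = 44 * 2 * 1
tau = 88 Nm

88 Nm


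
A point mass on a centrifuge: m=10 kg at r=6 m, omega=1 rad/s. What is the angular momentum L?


Given: m = 10 kg, r = 6 m, omega = 1 rad/s
For a point mass: I = m*r^2
I = 10*6^2 = 10*36 = 360
L = I*omega = 360*1
L = 360 kg*m^2/s

360 kg*m^2/s


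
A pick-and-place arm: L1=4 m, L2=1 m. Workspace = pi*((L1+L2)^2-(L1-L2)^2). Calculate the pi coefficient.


Given: L1 = 4, L2 = 1
(L1+L2)^2 = (5)^2 = 25
(L1-L2)^2 = (3)^2 = 9
Difference = 25 - 9 = 16
This equals 4*L1*L2 = 4*4*1 = 16
Workspace area = 16*pi

16


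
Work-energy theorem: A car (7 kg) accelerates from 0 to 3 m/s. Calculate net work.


Given: m = 7 kg, v0 = 0 m/s, v = 3 m/s
Using W = (1/2)*m*(v^2 - v0^2)
v^2 = 3^2 = 9
v0^2 = 0^2 = 0
v^2 - v0^2 = 9 - 0 = 9
W = (1/2)*7*9 = 63/2 J

63/2 J


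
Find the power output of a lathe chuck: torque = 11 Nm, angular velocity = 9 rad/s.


Given: tau = 11 Nm, omega = 9 rad/s
Using P = tau * omega
P = 11 * 9
P = 99 W

99 W


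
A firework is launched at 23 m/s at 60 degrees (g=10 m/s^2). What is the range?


Given: v0 = 23 m/s, theta = 60 deg, g = 10 m/s^2
sin(2*60) = sin(120) = sqrt(3)/2
Using R = v0^2 * sin(2*theta) / g
R = 23^2 * (sqrt(3)/2) / 10
R = 529 * sqrt(3) / 20
R = 529/20*sqrt(3) m

529/20*sqrt(3) m


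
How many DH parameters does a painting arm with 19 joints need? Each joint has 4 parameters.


Given: 19 joints, 4 DH parameters per joint (d, theta, a, alpha)
Total DH parameters = number_of_joints * 4
Total = 19 * 4
Total = 76

76


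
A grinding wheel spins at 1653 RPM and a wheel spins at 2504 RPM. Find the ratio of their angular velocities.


Given: RPM_A = 1653, RPM_B = 2504
omega = 2*pi*RPM/60, so omega_A/omega_B = RPM_A / RPM_B
omega_A/omega_B = 1653 / 2504
omega_A/omega_B = 1653/2504

1653/2504


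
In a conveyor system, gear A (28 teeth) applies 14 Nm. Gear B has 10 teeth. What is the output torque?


Given: N1 = 28, N2 = 10, T1 = 14 Nm
Using T2/T1 = N2/N1
T2 = T1 * N2 / N1
T2 = 14 * 10 / 28
T2 = 140 / 28
T2 = 5 Nm

5 Nm


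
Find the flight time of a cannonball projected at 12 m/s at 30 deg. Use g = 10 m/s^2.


Given: v0 = 12 m/s, theta = 30 deg, g = 10 m/s^2
sin(30) = 1/2
Using T = 2*v0*sin(theta) / g
T = 2*12*1/2 / 10
T = 12 / 10
T = 6/5 s

6/5 s


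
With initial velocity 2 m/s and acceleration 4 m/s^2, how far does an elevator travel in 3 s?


Given: v0 = 2 m/s, a = 4 m/s^2, t = 3 s
Using s = v0*t + (1/2)*a*t^2
s = 2*3 + (1/2)*4*3^2
s = 6 + (1/2)*36
s = 6 + 18
s = 24

24 m


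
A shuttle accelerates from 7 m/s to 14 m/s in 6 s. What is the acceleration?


Given: initial velocity v0 = 7 m/s, final velocity v = 14 m/s, time t = 6 s
Using a = (v - v0) / t
a = (14 - 7) / 6
a = 7 / 6
a = 7/6 m/s^2

7/6 m/s^2


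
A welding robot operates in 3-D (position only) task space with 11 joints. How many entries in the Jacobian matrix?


Given: task space dimension = 3, joints = 11
Jacobian is a 3 x 11 matrix
Total entries = rows * columns
Total = 3 * 11
Total = 33

33


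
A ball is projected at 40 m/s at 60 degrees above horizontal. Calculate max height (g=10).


Given: v0 = 40 m/s, theta = 60 deg, g = 10 m/s^2
sin^2(60) = 3/4
Using H = v0^2 * sin^2(theta) / (2*g)
H = 40^2 * 3/4 / (2*10)
H = 1600 * 3/4 / 20
H = 1200 / 20
H = 60 m

60 m


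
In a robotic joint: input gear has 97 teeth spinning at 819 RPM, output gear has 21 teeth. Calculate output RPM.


Given: N1 = 97 teeth, w1 = 819 RPM, N2 = 21 teeth
Using N1*w1 = N2*w2
w2 = N1*w1 / N2
w2 = 97*819 / 21
w2 = 79443 / 21
w2 = 3783 RPM

3783 RPM


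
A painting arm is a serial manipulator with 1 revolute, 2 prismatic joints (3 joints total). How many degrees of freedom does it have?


Given: serial robot with 1 revolute, 2 prismatic joints
DOF contribution per joint type: revolute=1, prismatic=1, spherical=3, fixed=0
DOF = 1*1 + 2*1
DOF = 3

3


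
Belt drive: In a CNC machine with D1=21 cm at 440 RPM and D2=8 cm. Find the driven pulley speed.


Given: D1 = 21 cm, w1 = 440 RPM, D2 = 8 cm
Using D1*w1 = D2*w2
w2 = D1*w1 / D2
w2 = 21*440 / 8
w2 = 9240 / 8
w2 = 1155 RPM

1155 RPM


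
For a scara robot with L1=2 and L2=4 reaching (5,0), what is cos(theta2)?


Given: L1 = 2, L2 = 4, target (x, y) = (5, 0)
Using cos(theta2) = (x^2 + y^2 - L1^2 - L2^2) / (2*L1*L2)
x^2 + y^2 = 5^2 + 0 = 25
L1^2 + L2^2 = 4 + 16 = 20
Numerator = 25 - 20 = 5
Denominator = 2*2*4 = 16
cos(theta2) = 5/16 = 5/16

5/16


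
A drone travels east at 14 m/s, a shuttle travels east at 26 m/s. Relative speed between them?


Given: v_A = 14 m/s east, v_B = 26 m/s east
Both move in the same direction; relative speed = |v_A - v_B|
|14 - 26| = |-12|
= 12 m/s

12 m/s


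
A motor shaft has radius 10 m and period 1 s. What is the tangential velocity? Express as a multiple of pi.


Given: radius r = 10 m, period T = 1 s
Using v = 2*pi*r / T
v = 2*pi*10 / 1
v = 20*pi / 1
v = 20*pi m/s

20*pi m/s


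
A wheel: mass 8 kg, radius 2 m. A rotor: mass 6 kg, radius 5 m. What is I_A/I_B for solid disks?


Given: M1=8 kg, R1=2 m, M2=6 kg, R2=5 m
For a disk: I = (1/2)*M*R^2, so I_A/I_B = (M1*R1^2)/(M2*R2^2)
M1*R1^2 = 8*4 = 32
M2*R2^2 = 6*25 = 150
I_A/I_B = 32/150 = 16/75

16/75


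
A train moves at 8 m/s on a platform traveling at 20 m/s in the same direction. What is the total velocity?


Given: object velocity = 8 m/s, platform velocity = 20 m/s (same direction)
Using classical velocity addition: v_total = v_object + v_platform
v_total = 8 + 20
v_total = 28 m/s

28 m/s


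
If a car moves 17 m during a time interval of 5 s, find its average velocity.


Given: distance d = 17 m, time t = 5 s
Using v = d / t
v = 17 / 5
v = 17/5 m/s

17/5 m/s


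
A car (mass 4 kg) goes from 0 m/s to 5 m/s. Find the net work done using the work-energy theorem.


Given: m = 4 kg, v0 = 0 m/s, v = 5 m/s
Using W = (1/2)*m*(v^2 - v0^2)
v^2 = 5^2 = 25
v0^2 = 0^2 = 0
v^2 - v0^2 = 25 - 0 = 25
W = (1/2)*4*25 = 50 J

50 J


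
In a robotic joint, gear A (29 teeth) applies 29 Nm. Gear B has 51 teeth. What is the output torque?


Given: N1 = 29, N2 = 51, T1 = 29 Nm
Using T2/T1 = N2/N1
T2 = T1 * N2 / N1
T2 = 29 * 51 / 29
T2 = 1479 / 29
T2 = 51 Nm

51 Nm


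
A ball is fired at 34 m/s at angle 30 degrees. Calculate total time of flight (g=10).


Given: v0 = 34 m/s, theta = 30 deg, g = 10 m/s^2
sin(30) = 1/2
Using T = 2*v0*sin(theta) / g
T = 2*34*1/2 / 10
T = 34 / 10
T = 17/5 s

17/5 s


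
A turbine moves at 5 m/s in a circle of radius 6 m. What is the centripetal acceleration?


Given: v = 5 m/s, r = 6 m
Using a_c = v^2 / r
a_c = 5^2 / 6
a_c = 25 / 6
a_c = 25/6 m/s^2

25/6 m/s^2


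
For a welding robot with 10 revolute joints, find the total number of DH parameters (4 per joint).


Given: 10 joints, 4 DH parameters per joint (d, theta, a, alpha)
Total DH parameters = number_of_joints * 4
Total = 10 * 4
Total = 40

40


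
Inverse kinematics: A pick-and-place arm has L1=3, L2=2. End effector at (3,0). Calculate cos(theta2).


Given: L1 = 3, L2 = 2, target (x, y) = (3, 0)
Using cos(theta2) = (x^2 + y^2 - L1^2 - L2^2) / (2*L1*L2)
x^2 + y^2 = 3^2 + 0 = 9
L1^2 + L2^2 = 9 + 4 = 13
Numerator = 9 - 13 = -4
Denominator = 2*3*2 = 12
cos(theta2) = -4/12 = -1/3

-1/3


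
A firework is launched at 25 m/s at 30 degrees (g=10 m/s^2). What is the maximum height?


Given: v0 = 25 m/s, theta = 30 deg, g = 10 m/s^2
sin^2(30) = 1/4
Using H = v0^2 * sin^2(theta) / (2*g)
H = 25^2 * 1/4 / (2*10)
H = 625 * 1/4 / 20
H = 625/4 / 20
H = 125/16 m

125/16 m


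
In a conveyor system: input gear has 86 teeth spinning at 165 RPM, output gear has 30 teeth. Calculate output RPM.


Given: N1 = 86 teeth, w1 = 165 RPM, N2 = 30 teeth
Using N1*w1 = N2*w2
w2 = N1*w1 / N2
w2 = 86*165 / 30
w2 = 14190 / 30
w2 = 473 RPM

473 RPM


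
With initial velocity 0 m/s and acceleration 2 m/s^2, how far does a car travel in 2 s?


Given: v0 = 0 m/s, a = 2 m/s^2, t = 2 s
Using s = v0*t + (1/2)*a*t^2
s = 0*2 + (1/2)*2*2^2
s = 0 + (1/2)*8
s = 0 + 4
s = 4

4 m


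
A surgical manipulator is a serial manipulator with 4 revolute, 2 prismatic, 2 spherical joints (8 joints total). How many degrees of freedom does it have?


Given: serial robot with 4 revolute, 2 prismatic, 2 spherical joints
DOF contribution per joint type: revolute=1, prismatic=1, spherical=3, fixed=0
DOF = 4*1 + 2*1 + 2*3
DOF = 12

12


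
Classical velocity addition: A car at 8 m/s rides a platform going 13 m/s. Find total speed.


Given: object velocity = 8 m/s, platform velocity = 13 m/s (same direction)
Using classical velocity addition: v_total = v_object + v_platform
v_total = 8 + 13
v_total = 21 m/s

21 m/s


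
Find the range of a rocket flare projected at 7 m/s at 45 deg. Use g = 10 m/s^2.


Given: v0 = 7 m/s, theta = 45 deg, g = 10 m/s^2
sin(2*45) = sin(90) = 1
Using R = v0^2 * sin(2*theta) / g
R = 7^2 * 1 / 10
R = 49 / 10
R = 49/10 m

49/10 m


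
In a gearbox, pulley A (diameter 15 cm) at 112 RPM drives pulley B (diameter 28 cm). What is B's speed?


Given: D1 = 15 cm, w1 = 112 RPM, D2 = 28 cm
Using D1*w1 = D2*w2
w2 = D1*w1 / D2
w2 = 15*112 / 28
w2 = 1680 / 28
w2 = 60 RPM

60 RPM


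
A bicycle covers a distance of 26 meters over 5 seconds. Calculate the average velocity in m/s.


Given: distance d = 26 m, time t = 5 s
Using v = d / t
v = 26 / 5
v = 26/5 m/s

26/5 m/s


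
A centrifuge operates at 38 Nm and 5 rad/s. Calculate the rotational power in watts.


Given: tau = 38 Nm, omega = 5 rad/s
Using P = tau * omega
P = 38 * 5
P = 190 W

190 W


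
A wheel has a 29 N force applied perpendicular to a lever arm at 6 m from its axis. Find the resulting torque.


Given: F = 29 N, r = 6 m, angle = 90 deg (perpendicular)
Using tau = F * r * sin(90)
sin(90) = 1
tau = 29 * 6 * 1
tau = 174 Nm

174 Nm


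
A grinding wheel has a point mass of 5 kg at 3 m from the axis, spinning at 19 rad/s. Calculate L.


Given: m = 5 kg, r = 3 m, omega = 19 rad/s
For a point mass: I = m*r^2
I = 5*3^2 = 5*9 = 45
L = I*omega = 45*19
L = 855 kg*m^2/s

855 kg*m^2/s


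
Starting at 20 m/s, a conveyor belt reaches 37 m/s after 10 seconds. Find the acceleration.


Given: initial velocity v0 = 20 m/s, final velocity v = 37 m/s, time t = 10 s
Using a = (v - v0) / t
a = (37 - 20) / 10
a = 17 / 10
a = 17/10 m/s^2

17/10 m/s^2


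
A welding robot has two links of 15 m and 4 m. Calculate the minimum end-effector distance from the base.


Given: L1 = 15 m, L2 = 4 m
For a 2-link planar arm, min reach = |L1 - L2| (second link folded back)
Min reach = |15 - 4|
Min reach = 11 m

11 m


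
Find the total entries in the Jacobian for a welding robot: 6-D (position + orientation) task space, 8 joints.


Given: task space dimension = 6, joints = 8
Jacobian is a 6 x 8 matrix
Total entries = rows * columns
Total = 6 * 8
Total = 48

48


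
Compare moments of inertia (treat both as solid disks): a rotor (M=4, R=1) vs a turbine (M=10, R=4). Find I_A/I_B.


Given: M1=4 kg, R1=1 m, M2=10 kg, R2=4 m
For a disk: I = (1/2)*M*R^2, so I_A/I_B = (M1*R1^2)/(M2*R2^2)
M1*R1^2 = 4*1 = 4
M2*R2^2 = 10*16 = 160
I_A/I_B = 4/160 = 1/40

1/40


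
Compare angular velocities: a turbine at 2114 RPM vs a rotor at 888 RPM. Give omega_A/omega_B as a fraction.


Given: RPM_A = 2114, RPM_B = 888
omega = 2*pi*RPM/60, so omega_A/omega_B = RPM_A / RPM_B
omega_A/omega_B = 2114 / 888
omega_A/omega_B = 1057/444

1057/444


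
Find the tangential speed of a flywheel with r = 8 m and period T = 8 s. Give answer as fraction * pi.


Given: radius r = 8 m, period T = 8 s
Using v = 2*pi*r / T
v = 2*pi*8 / 8
v = 16*pi / 8
v = 2*pi m/s

2*pi m/s


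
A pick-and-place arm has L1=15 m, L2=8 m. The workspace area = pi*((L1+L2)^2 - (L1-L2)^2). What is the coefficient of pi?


Given: L1 = 15, L2 = 8
(L1+L2)^2 = (23)^2 = 529
(L1-L2)^2 = (7)^2 = 49
Difference = 529 - 49 = 480
This equals 4*L1*L2 = 4*15*8 = 480
Workspace area = 480*pi

480


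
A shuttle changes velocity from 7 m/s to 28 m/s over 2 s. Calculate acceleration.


Given: initial velocity v0 = 7 m/s, final velocity v = 28 m/s, time t = 2 s
Using a = (v - v0) / t
a = (28 - 7) / 2
a = 21 / 2
a = 21/2 m/s^2

21/2 m/s^2


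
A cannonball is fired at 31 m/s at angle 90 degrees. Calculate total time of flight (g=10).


Given: v0 = 31 m/s, theta = 90 deg, g = 10 m/s^2
sin(90) = 1
Using T = 2*v0*sin(theta) / g
T = 2*31*1 / 10
T = 62 / 10
T = 31/5 s

31/5 s


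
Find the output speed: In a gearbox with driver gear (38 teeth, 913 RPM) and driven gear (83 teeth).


Given: N1 = 38 teeth, w1 = 913 RPM, N2 = 83 teeth
Using N1*w1 = N2*w2
w2 = N1*w1 / N2
w2 = 38*913 / 83
w2 = 34694 / 83
w2 = 418 RPM

418 RPM


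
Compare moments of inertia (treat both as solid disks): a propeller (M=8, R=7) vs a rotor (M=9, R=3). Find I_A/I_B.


Given: M1=8 kg, R1=7 m, M2=9 kg, R2=3 m
For a disk: I = (1/2)*M*R^2, so I_A/I_B = (M1*R1^2)/(M2*R2^2)
M1*R1^2 = 8*49 = 392
M2*R2^2 = 9*9 = 81
I_A/I_B = 392/81 = 392/81

392/81


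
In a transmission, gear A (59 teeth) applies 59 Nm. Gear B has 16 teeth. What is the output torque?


Given: N1 = 59, N2 = 16, T1 = 59 Nm
Using T2/T1 = N2/N1
T2 = T1 * N2 / N1
T2 = 59 * 16 / 59
T2 = 944 / 59
T2 = 16 Nm

16 Nm


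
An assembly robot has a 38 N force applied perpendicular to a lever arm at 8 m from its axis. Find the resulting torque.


Given: F = 38 N, r = 8 m, angle = 90 deg (perpendicular)
Using tau = F * r * sin(90)
sin(90) = 1
tau = 38 * 8 * 1
tau = 304 Nm

304 Nm


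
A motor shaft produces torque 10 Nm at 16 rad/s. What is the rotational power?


Given: tau = 10 Nm, omega = 16 rad/s
Using P = tau * omega
P = 10 * 16
P = 160 W

160 W


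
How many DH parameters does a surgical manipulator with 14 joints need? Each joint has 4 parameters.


Given: 14 joints, 4 DH parameters per joint (d, theta, a, alpha)
Total DH parameters = number_of_joints * 4
Total = 14 * 4
Total = 56

56


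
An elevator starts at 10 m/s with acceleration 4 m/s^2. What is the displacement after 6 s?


Given: v0 = 10 m/s, a = 4 m/s^2, t = 6 s
Using s = v0*t + (1/2)*a*t^2
s = 10*6 + (1/2)*4*6^2
s = 60 + (1/2)*144
s = 60 + 72
s = 132

132 m


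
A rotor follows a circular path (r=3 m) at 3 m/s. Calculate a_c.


Given: v = 3 m/s, r = 3 m
Using a_c = v^2 / r
a_c = 3^2 / 3
a_c = 9 / 3
a_c = 3 m/s^2

3 m/s^2


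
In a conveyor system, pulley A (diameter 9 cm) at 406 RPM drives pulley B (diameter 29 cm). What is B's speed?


Given: D1 = 9 cm, w1 = 406 RPM, D2 = 29 cm
Using D1*w1 = D2*w2
w2 = D1*w1 / D2
w2 = 9*406 / 29
w2 = 3654 / 29
w2 = 126 RPM

126 RPM


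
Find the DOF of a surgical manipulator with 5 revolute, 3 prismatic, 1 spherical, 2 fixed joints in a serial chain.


Given: serial robot with 5 revolute, 3 prismatic, 1 spherical, 2 fixed joints
DOF contribution per joint type: revolute=1, prismatic=1, spherical=3, fixed=0
DOF = 5*1 + 3*1 + 1*3 + 2*0
DOF = 11

11


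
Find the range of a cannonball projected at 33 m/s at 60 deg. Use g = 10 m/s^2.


Given: v0 = 33 m/s, theta = 60 deg, g = 10 m/s^2
sin(2*60) = sin(120) = sqrt(3)/2
Using R = v0^2 * sin(2*theta) / g
R = 33^2 * (sqrt(3)/2) / 10
R = 1089 * sqrt(3) / 20
R = 1089/20*sqrt(3) m

1089/20*sqrt(3) m


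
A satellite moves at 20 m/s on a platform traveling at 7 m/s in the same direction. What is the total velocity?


Given: object velocity = 20 m/s, platform velocity = 7 m/s (same direction)
Using classical velocity addition: v_total = v_object + v_platform
v_total = 20 + 7
v_total = 27 m/s

27 m/s


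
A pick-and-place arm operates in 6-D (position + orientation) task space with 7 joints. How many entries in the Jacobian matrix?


Given: task space dimension = 6, joints = 7
Jacobian is a 6 x 7 matrix
Total entries = rows * columns
Total = 6 * 7
Total = 42

42


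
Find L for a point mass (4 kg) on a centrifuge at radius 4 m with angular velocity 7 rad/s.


Given: m = 4 kg, r = 4 m, omega = 7 rad/s
For a point mass: I = m*r^2
I = 4*4^2 = 4*16 = 64
L = I*omega = 64*7
L = 448 kg*m^2/s

448 kg*m^2/s


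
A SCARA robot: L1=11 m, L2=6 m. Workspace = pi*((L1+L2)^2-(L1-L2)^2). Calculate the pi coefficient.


Given: L1 = 11, L2 = 6
(L1+L2)^2 = (17)^2 = 289
(L1-L2)^2 = (5)^2 = 25
Difference = 289 - 25 = 264
This equals 4*L1*L2 = 4*11*6 = 264
Workspace area = 264*pi

264


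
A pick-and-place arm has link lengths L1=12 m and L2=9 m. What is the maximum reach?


Given: L1 = 12 m, L2 = 9 m
For a 2-link planar arm, max reach = L1 + L2 (fully extended)
Max reach = 12 + 9
Max reach = 21 m

21 m


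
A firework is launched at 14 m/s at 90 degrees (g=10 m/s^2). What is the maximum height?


Given: v0 = 14 m/s, theta = 90 deg, g = 10 m/s^2
sin^2(90) = 1
Using H = v0^2 * sin^2(theta) / (2*g)
H = 14^2 * 1 / (2*10)
H = 196 * 1 / 20
H = 196 / 20
H = 49/5 m

49/5 m


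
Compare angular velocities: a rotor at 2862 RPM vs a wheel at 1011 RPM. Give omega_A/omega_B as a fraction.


Given: RPM_A = 2862, RPM_B = 1011
omega = 2*pi*RPM/60, so omega_A/omega_B = RPM_A / RPM_B
omega_A/omega_B = 2862 / 1011
omega_A/omega_B = 954/337

954/337


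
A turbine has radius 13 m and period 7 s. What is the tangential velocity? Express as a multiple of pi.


Given: radius r = 13 m, period T = 7 s
Using v = 2*pi*r / T
v = 2*pi*13 / 7
v = 26*pi / 7
v = 26/7*pi m/s

26/7*pi m/s


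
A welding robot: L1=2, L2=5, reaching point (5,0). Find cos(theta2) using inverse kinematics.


Given: L1 = 2, L2 = 5, target (x, y) = (5, 0)
Using cos(theta2) = (x^2 + y^2 - L1^2 - L2^2) / (2*L1*L2)
x^2 + y^2 = 5^2 + 0 = 25
L1^2 + L2^2 = 4 + 25 = 29
Numerator = 25 - 29 = -4
Denominator = 2*2*5 = 20
cos(theta2) = -4/20 = -1/5

-1/5


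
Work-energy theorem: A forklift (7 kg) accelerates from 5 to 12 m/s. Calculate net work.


Given: m = 7 kg, v0 = 5 m/s, v = 12 m/s
Using W = (1/2)*m*(v^2 - v0^2)
v^2 = 12^2 = 144
v0^2 = 5^2 = 25
v^2 - v0^2 = 144 - 25 = 119
W = (1/2)*7*119 = 833/2 J

833/2 J


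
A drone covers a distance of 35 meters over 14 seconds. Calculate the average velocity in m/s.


Given: distance d = 35 m, time t = 14 s
Using v = d / t
v = 35 / 14
v = 5/2 m/s

5/2 m/s


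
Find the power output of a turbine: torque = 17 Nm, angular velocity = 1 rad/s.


Given: tau = 17 Nm, omega = 1 rad/s
Using P = tau * omega
P = 17 * 1
P = 17 W

17 W


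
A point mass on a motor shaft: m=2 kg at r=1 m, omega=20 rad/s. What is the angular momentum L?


Given: m = 2 kg, r = 1 m, omega = 20 rad/s
For a point mass: I = m*r^2
I = 2*1^2 = 2*1 = 2
L = I*omega = 2*20
L = 40 kg*m^2/s

40 kg*m^2/s


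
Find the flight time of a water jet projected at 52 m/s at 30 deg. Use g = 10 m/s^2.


Given: v0 = 52 m/s, theta = 30 deg, g = 10 m/s^2
sin(30) = 1/2
Using T = 2*v0*sin(theta) / g
T = 2*52*1/2 / 10
T = 52 / 10
T = 26/5 s

26/5 s


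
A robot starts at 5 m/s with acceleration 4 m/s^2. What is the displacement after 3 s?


Given: v0 = 5 m/s, a = 4 m/s^2, t = 3 s
Using s = v0*t + (1/2)*a*t^2
s = 5*3 + (1/2)*4*3^2
s = 15 + (1/2)*36
s = 15 + 18
s = 33

33 m


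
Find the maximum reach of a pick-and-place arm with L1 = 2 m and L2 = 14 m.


Given: L1 = 2 m, L2 = 14 m
For a 2-link planar arm, max reach = L1 + L2 (fully extended)
Max reach = 2 + 14
Max reach = 16 m

16 m


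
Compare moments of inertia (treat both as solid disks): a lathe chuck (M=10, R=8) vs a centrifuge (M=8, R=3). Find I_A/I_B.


Given: M1=10 kg, R1=8 m, M2=8 kg, R2=3 m
For a disk: I = (1/2)*M*R^2, so I_A/I_B = (M1*R1^2)/(M2*R2^2)
M1*R1^2 = 10*64 = 640
M2*R2^2 = 8*9 = 72
I_A/I_B = 640/72 = 80/9

80/9


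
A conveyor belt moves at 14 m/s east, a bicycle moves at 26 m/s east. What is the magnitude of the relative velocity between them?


Given: v_A = 14 m/s east, v_B = 26 m/s east
Both move in the same direction; relative speed = |v_A - v_B|
|14 - 26| = |-12|
= 12 m/s

12 m/s


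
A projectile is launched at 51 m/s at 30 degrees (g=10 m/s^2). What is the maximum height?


Given: v0 = 51 m/s, theta = 30 deg, g = 10 m/s^2
sin^2(30) = 1/4
Using H = v0^2 * sin^2(theta) / (2*g)
H = 51^2 * 1/4 / (2*10)
H = 2601 * 1/4 / 20
H = 2601/4 / 20
H = 2601/80 m

2601/80 m


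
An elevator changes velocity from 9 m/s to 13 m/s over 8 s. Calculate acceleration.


Given: initial velocity v0 = 9 m/s, final velocity v = 13 m/s, time t = 8 s
Using a = (v - v0) / t
a = (13 - 9) / 8
a = 4 / 8
a = 1/2 m/s^2

1/2 m/s^2


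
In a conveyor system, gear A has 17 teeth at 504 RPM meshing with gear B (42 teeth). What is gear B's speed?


Given: N1 = 17 teeth, w1 = 504 RPM, N2 = 42 teeth
Using N1*w1 = N2*w2
w2 = N1*w1 / N2
w2 = 17*504 / 42
w2 = 8568 / 42
w2 = 204 RPM

204 RPM


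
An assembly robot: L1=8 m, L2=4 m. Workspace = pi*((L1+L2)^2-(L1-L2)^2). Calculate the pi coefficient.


Given: L1 = 8, L2 = 4
(L1+L2)^2 = (12)^2 = 144
(L1-L2)^2 = (4)^2 = 16
Difference = 144 - 16 = 128
This equals 4*L1*L2 = 4*8*4 = 128
Workspace area = 128*pi

128


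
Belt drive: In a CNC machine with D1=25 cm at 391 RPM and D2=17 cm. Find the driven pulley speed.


Given: D1 = 25 cm, w1 = 391 RPM, D2 = 17 cm
Using D1*w1 = D2*w2
w2 = D1*w1 / D2
w2 = 25*391 / 17
w2 = 9775 / 17
w2 = 575 RPM

575 RPM


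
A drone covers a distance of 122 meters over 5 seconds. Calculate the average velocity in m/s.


Given: distance d = 122 m, time t = 5 s
Using v = d / t
v = 122 / 5
v = 122/5 m/s

122/5 m/s


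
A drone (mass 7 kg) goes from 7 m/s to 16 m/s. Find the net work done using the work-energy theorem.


Given: m = 7 kg, v0 = 7 m/s, v = 16 m/s
Using W = (1/2)*m*(v^2 - v0^2)
v^2 = 16^2 = 256
v0^2 = 7^2 = 49
v^2 - v0^2 = 256 - 49 = 207
W = (1/2)*7*207 = 1449/2 J

1449/2 J


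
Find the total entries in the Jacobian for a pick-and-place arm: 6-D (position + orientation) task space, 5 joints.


Given: task space dimension = 6, joints = 5
Jacobian is a 6 x 5 matrix
Total entries = rows * columns
Total = 6 * 5
Total = 30

30


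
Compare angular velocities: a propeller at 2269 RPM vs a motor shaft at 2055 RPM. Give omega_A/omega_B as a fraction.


Given: RPM_A = 2269, RPM_B = 2055
omega = 2*pi*RPM/60, so omega_A/omega_B = RPM_A / RPM_B
omega_A/omega_B = 2269 / 2055
omega_A/omega_B = 2269/2055

2269/2055
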